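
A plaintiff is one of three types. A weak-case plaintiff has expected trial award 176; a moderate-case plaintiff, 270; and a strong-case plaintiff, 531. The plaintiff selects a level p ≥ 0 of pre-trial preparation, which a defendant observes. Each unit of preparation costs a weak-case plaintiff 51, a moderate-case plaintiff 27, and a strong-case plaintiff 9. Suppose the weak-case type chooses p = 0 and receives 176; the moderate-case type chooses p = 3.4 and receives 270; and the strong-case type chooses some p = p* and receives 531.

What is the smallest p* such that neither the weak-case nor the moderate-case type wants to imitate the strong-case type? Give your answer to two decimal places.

13.07

Moderate-case type (on-path payoff 270 − 27×3.4 = 178.2) won't mimic when 178.2 ≥ 531 − 27·p*, i.e. p* ≥ 13.07.
Weak-case type (on-path payoff 176) won't mimic when 176 ≥ 531 − 51·p*, i.e. p* ≥ 6.96.
Both must hold, so p* = max(6.96, 13.07) = 13.07. The moderate-case type's constraint binds.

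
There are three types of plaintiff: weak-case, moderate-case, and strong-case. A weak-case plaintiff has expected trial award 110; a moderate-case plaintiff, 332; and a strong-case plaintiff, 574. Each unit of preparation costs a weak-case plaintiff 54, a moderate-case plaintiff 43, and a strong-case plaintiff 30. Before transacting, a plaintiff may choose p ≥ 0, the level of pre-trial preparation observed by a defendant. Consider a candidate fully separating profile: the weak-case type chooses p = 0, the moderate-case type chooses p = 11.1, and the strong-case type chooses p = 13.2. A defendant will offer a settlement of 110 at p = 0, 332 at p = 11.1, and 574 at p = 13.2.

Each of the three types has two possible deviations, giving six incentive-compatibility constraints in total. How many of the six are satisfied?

Moderate-case (own payoff 332 − 43×11.1 = -145.3): to p=0 gives 110 → profitable ✗; to p=13.2 gives 574 − 43×13.2 = 6.4 → profitable ✗.
Weak-case (own payoff 110): to p=11.1 gives 332 − 54×11.1 = -267.4 → no gain ✓; to p=13.2 gives 574 − 54×13.2 = -138.8 → no gain ✓.
Strong-case (own payoff 574 − 30×13.2 = 178): to p=0 gives 110 → no gain ✓; to p=11.1 gives 332 − 30×11.1 = -1 → no gain ✓.
4 of the 6 constraints hold; not an equilibrium.

4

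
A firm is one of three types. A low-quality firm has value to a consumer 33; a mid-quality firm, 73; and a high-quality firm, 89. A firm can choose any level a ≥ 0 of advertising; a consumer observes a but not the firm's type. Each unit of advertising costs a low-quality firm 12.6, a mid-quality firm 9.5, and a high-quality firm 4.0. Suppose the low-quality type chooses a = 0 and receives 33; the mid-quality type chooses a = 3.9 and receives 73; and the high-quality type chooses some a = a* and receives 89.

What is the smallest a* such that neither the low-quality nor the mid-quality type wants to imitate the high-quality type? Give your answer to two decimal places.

5.58

Low-quality type (on-path payoff 33) won't mimic when 33 ≥ 89 − 12.6·a*, i.e. a* ≥ 4.44.
Mid-quality type (on-path payoff 73 − 9.5×3.9 = 35.95) won't mimic when 35.95 ≥ 89 − 9.5·a*, i.e. a* ≥ 5.58.
Both must hold, so a* = max(4.44, 5.58) = 5.58. The mid-quality type's constraint binds.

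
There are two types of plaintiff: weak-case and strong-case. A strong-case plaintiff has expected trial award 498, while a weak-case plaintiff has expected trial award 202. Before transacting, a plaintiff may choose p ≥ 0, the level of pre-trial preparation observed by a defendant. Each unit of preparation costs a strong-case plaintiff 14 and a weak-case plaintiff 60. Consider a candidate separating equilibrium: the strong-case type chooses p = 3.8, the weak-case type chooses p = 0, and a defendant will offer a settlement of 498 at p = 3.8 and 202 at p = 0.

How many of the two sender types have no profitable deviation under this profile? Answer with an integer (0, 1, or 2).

Strong-case type: signal → 498 − 14 × 3.8 = 444.8; deviate to 0 → 202. IC holds (444.8 ≥ 202).
Weak-case type: stay at 0 → 202; mimic → 498 − 60 × 3.8 = 270. IC fails (202 < 270).
1 of 2 constraints hold, so this profile is not an equilibrium.

1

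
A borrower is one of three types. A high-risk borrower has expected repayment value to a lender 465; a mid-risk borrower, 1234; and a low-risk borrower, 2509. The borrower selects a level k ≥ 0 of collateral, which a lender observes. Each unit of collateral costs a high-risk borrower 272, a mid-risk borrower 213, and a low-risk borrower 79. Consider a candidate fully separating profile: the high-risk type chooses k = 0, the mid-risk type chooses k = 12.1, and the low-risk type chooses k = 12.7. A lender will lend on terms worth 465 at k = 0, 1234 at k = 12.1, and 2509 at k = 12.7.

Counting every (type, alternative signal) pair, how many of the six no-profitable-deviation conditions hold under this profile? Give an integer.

4

Mid-risk (own payoff 1234 − 213×12.1 = -1343.3): to k=0 gives 465 → profitable ✗; to k=12.7 gives 2509 − 213×12.7 = -196.1 → profitable ✗.
Low-risk (own payoff 2509 − 79×12.7 = 1505.7): to k=0 gives 465 → no gain ✓; to k=12.1 gives 1234 − 79×12.1 = 278.1 → no gain ✓.
High-risk (own payoff 465): to k=12.1 gives 1234 − 272×12.1 = -2057.2 → no gain ✓; to k=12.7 gives 2509 − 272×12.7 = -945.4 → no gain ✓.
4 of the 6 constraints hold; not an equilibrium.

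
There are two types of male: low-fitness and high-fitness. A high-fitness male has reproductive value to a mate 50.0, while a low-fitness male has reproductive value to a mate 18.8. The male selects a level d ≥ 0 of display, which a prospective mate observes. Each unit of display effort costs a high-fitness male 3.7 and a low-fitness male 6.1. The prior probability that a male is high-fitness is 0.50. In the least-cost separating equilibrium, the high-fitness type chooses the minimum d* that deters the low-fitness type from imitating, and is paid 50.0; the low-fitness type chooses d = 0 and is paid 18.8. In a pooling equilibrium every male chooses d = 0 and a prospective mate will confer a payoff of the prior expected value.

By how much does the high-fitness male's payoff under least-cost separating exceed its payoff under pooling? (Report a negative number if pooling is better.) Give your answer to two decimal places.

Least-cost separating signal: d* solves 18.8 = 50.0 − 6.1·d*, so d* = (50.0 − 18.8)/6.1 ≈ 5.1148.
High-fitness type's separating payoff: 50.0 − 3.7 × d* = 50.0 − 3.7 × (50.0 − 18.8)/6.1 = 50.0 − 115.44/6.1 ≈ 31.0754.
Pooling payoff: 0.50 × 50.0 + 0.50 × 18.8 = 34.4.
Difference: 31.0754 − 34.4 = -3.3246, i.e. -3.32 to two decimal places.
The high-fitness type would prefer the pooling outcome.

-3.32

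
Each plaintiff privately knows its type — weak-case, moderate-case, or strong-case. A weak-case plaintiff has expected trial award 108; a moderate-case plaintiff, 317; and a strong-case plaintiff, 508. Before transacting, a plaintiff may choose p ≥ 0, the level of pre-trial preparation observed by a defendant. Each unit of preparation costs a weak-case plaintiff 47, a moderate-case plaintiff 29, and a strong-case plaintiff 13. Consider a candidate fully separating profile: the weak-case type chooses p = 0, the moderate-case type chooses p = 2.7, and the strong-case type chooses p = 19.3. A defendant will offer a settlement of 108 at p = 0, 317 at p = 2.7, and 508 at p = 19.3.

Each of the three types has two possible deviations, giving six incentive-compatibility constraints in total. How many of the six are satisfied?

Strong-case (own payoff 508 − 13×19.3 = 257.1): to p=0 gives 108 → no gain ✓; to p=2.7 gives 317 − 13×2.7 = 281.9 → profitable ✗.
Moderate-case (own payoff 317 − 29×2.7 = 238.7): to p=0 gives 108 → no gain ✓; to p=19.3 gives 508 − 29×19.3 = -51.7 → no gain ✓.
Weak-case (own payoff 108): to p=2.7 gives 317 − 47×2.7 = 190.1 → profitable ✗; to p=19.3 gives 508 − 47×19.3 = -399.1 → no gain ✓.
4 of the 6 constraints hold; not an equilibrium.

4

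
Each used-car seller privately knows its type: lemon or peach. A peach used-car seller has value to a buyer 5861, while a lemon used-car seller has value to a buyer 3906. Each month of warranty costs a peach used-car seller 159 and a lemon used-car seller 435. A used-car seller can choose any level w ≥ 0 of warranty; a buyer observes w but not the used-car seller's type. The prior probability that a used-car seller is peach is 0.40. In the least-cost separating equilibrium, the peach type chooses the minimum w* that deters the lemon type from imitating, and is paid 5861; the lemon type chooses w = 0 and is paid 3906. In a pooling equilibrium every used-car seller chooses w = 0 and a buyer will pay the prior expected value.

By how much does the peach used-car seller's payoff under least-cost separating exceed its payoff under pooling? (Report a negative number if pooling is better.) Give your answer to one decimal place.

Least-cost separating signal: w* solves 3906 = 5861 − 435·w*, so w* = (5861 − 3906)/435 ≈ 4.4943.
Peach type's separating payoff: 5861 − 159 × w* = 5861 − 159 × (5861 − 3906)/435 = 5861 − 310845/435 ≈ 5146.414.
Pooling payoff: 0.40 × 5861 + 0.60 × 3906 = 4688.
Difference: 5146.414 − 4688 = 458.414, i.e. 458.4 to one decimal place.
The peach type prefers to separate.

458.4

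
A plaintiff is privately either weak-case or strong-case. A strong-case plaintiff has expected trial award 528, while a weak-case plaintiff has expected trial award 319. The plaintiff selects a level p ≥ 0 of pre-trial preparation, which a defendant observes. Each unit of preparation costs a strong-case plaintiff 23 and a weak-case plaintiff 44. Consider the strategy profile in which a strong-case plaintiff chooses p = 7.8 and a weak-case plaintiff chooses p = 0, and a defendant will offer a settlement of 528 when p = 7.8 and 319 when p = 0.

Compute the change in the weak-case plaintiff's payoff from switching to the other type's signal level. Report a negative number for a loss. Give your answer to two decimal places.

-134.20

Playing p = 0 the weak-case plaintiff receives 319.
Deviating to p = 7.8 brings payment 528 at cost 44 × 7.8 = 343.2, netting 184.8.
Gain from deviating: 184.8 − 319 = -134.20.
The gain is negative, so the weak-case type's incentive-compatibility constraint is satisfied.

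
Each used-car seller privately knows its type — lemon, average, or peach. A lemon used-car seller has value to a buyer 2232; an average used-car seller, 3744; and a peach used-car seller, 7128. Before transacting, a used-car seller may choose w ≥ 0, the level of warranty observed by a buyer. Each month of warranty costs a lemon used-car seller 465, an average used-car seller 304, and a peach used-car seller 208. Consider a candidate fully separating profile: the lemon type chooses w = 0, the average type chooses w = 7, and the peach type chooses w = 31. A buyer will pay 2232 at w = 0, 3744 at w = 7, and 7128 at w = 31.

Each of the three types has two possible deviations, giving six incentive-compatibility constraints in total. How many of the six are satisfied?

3

Lemon (own payoff 2232): to w=7 gives 3744 − 465×7 = 489 → no gain ✓; to w=31 gives 7128 − 465×31 = -7287 → no gain ✓.
Peach (own payoff 7128 − 208×31 = 680): to w=0 gives 2232 → profitable ✗; to w=7 gives 3744 − 208×7 = 2288 → profitable ✗.
Average (own payoff 3744 − 304×7 = 1616): to w=0 gives 2232 → profitable ✗; to w=31 gives 7128 − 304×31 = -2296 → no gain ✓.
3 of the 6 constraints hold; not an equilibrium.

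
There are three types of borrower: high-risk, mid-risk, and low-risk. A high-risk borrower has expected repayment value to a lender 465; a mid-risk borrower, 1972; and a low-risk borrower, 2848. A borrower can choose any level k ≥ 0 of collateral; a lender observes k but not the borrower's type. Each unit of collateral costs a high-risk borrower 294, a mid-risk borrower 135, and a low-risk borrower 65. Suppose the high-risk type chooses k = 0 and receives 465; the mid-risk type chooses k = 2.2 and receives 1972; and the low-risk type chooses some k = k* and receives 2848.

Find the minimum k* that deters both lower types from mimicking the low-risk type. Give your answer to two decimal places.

High-risk type (on-path payoff 465) won't mimic when 465 ≥ 2848 − 294·k*, i.e. k* ≥ 8.11.
Mid-risk type (on-path payoff 1972 − 135×2.2 = 1675) won't mimic when 1675 ≥ 2848 − 135·k*, i.e. k* ≥ 8.69.
Both must hold, so k* = max(8.11, 8.69) = 8.69. The mid-risk type's constraint binds.

8.69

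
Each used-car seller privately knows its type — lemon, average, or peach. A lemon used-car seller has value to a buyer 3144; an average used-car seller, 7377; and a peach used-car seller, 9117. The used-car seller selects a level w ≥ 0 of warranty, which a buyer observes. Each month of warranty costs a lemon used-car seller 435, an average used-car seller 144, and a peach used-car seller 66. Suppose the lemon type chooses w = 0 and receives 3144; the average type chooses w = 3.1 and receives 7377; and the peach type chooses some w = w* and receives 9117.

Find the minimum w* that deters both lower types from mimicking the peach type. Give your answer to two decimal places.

15.18

Average type (on-path payoff 7377 − 144×3.1 = 6930.6) won't mimic when 6930.6 ≥ 9117 − 144·w*, i.e. w* ≥ 15.18.
Lemon type (on-path payoff 3144) won't mimic when 3144 ≥ 9117 − 435·w*, i.e. w* ≥ 13.73.
Both must hold, so w* = max(13.73, 15.18) = 15.18. The average type's constraint binds.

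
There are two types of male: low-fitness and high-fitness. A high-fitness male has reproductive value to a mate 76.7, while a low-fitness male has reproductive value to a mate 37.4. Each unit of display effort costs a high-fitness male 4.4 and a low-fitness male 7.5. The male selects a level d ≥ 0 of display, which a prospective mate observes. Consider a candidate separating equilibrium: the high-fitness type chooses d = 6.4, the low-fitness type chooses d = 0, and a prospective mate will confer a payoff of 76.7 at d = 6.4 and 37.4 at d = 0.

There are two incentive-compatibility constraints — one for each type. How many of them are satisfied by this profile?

High-fitness type: signal → 76.7 − 4.4 × 6.4 = 48.54; deviate to 0 → 37.4. IC holds (48.54 ≥ 37.4).
Low-fitness type: stay at 0 → 37.4; mimic → 76.7 − 7.5 × 6.4 = 28.7. IC holds (37.4 ≥ 28.7).
2 of 2 constraints hold, so this is a separating equilibrium.

2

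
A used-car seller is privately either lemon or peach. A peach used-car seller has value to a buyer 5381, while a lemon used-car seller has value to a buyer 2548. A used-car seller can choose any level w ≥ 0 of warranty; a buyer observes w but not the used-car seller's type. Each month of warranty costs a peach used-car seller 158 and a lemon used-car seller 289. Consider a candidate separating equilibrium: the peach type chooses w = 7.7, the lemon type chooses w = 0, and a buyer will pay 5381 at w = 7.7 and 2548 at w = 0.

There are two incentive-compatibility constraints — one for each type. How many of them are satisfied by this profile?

1

Lemon type: stay at 0 → 2548; mimic → 5381 − 289 × 7.7 = 3155.7. IC fails (2548 < 3155.7).
Peach type: signal → 5381 − 158 × 7.7 = 4164.4; deviate to 0 → 2548. IC holds (4164.4 ≥ 2548).
1 of 2 constraints hold, so this profile is not an equilibrium.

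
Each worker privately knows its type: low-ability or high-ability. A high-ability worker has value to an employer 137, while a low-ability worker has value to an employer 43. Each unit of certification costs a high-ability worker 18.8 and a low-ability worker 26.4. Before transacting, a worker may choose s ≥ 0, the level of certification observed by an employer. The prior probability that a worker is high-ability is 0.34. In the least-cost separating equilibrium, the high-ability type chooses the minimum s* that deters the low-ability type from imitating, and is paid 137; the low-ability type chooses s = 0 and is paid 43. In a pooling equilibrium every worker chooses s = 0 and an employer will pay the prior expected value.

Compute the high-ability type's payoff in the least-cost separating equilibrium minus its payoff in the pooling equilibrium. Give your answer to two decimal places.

-4.90

Least-cost separating signal: s* solves 43 = 137 − 26.4·s*, so s* = (137 − 43)/26.4 ≈ 3.5606.
High-ability type's separating payoff: 137 − 18.8 × s* = 137 − 18.8 × (137 − 43)/26.4 = 137 − 1767.2/26.4 ≈ 70.0606.
Pooling payoff: 0.34 × 137 + 0.66 × 43 = 74.96.
Difference: 70.0606 − 74.96 = -4.8994, i.e. -4.90 to two decimal places.
The high-ability type would prefer the pooling outcome.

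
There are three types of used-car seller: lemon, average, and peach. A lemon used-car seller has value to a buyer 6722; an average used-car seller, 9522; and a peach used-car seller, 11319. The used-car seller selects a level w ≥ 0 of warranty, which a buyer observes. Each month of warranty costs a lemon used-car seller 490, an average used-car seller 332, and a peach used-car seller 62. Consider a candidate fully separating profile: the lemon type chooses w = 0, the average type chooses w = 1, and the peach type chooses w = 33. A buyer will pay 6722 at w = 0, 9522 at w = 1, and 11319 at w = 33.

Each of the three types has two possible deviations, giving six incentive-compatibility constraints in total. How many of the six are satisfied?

4

Lemon (own payoff 6722): to w=1 gives 9522 − 490×1 = 9032 → profitable ✗; to w=33 gives 11319 − 490×33 = -4851 → no gain ✓.
Average (own payoff 9522 − 332×1 = 9190): to w=0 gives 6722 → no gain ✓; to w=33 gives 11319 − 332×33 = 363 → no gain ✓.
Peach (own payoff 11319 − 62×33 = 9273): to w=0 gives 6722 → no gain ✓; to w=1 gives 9522 − 62×1 = 9460 → profitable ✗.
4 of the 6 constraints hold; not an equilibrium.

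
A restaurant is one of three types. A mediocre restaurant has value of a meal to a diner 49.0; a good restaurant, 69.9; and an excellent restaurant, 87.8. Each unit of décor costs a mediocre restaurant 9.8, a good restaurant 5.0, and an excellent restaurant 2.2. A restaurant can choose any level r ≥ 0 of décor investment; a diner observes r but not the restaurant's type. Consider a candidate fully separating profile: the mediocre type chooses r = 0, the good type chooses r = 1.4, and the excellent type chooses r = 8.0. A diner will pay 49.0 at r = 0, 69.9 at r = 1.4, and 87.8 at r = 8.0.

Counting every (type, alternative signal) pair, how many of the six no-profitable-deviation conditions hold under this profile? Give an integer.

5

Mediocre (own payoff 49.0): to r=1.4 gives 69.9 − 9.8×1.4 = 56.18 → profitable ✗; to r=8.0 gives 87.8 − 9.8×8.0 = 9.4 → no gain ✓.
Good (own payoff 69.9 − 5.0×1.4 = 62.9): to r=0 gives 49.0 → no gain ✓; to r=8.0 gives 87.8 − 5.0×8.0 = 47.8 → no gain ✓.
Excellent (own payoff 87.8 − 2.2×8.0 = 70.2): to r=0 gives 49.0 → no gain ✓; to r=1.4 gives 69.9 − 2.2×1.4 = 66.82 → no gain ✓.
5 of the 6 constraints hold; not an equilibrium.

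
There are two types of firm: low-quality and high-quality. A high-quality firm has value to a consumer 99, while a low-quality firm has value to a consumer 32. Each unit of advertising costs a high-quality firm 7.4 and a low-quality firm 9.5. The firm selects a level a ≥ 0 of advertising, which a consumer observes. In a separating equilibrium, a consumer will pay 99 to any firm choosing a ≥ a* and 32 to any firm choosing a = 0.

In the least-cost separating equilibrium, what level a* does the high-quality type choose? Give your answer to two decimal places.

A low-quality firm choosing a = 0 receives 32.
Imitating at a* instead would pay 99 at cost 9.5·a*, netting 99 − 9.5·a*.
Indifference: 32 = 99 − 9.5·a*, so a* = (99 − 32) / 9.5 ≈ 7.05.
This is the low-quality type's binding incentive-compatibility constraint; any a ≥ 7.05 sustains separation on that side.

7.05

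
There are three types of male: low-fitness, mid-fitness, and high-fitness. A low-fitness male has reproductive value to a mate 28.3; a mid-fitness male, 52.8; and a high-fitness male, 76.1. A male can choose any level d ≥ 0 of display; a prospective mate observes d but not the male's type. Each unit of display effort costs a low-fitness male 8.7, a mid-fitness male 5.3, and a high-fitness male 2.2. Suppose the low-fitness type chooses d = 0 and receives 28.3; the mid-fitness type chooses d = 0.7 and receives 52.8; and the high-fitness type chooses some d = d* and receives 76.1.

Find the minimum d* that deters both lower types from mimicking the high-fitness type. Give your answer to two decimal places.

5.49

Low-fitness type (on-path payoff 28.3) won't mimic when 28.3 ≥ 76.1 − 8.7·d*, i.e. d* ≥ 5.49.
Mid-fitness type (on-path payoff 52.8 − 5.3×0.7 = 49.09) won't mimic when 49.09 ≥ 76.1 − 5.3·d*, i.e. d* ≥ 5.10.
Both must hold, so d* = max(5.49, 5.10) = 5.49. The low-fitness type's constraint binds.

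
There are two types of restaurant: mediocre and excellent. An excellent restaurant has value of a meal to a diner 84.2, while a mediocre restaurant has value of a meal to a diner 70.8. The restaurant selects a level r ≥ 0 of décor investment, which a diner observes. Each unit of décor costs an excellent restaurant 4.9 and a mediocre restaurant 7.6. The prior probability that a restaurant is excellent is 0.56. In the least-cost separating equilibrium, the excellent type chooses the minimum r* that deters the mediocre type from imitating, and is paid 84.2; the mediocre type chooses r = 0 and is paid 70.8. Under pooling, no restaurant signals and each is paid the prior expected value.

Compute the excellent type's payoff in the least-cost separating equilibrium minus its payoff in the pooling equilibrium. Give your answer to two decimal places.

Least-cost separating signal: r* solves 70.8 = 84.2 − 7.6·r*, so r* = (84.2 − 70.8)/7.6 ≈ 1.7632.
Excellent type's separating payoff: 84.2 − 4.9 × r* = 84.2 − 4.9 × (84.2 − 70.8)/7.6 = 84.2 − 65.66/7.6 ≈ 75.5605.
Pooling payoff: 0.56 × 84.2 + 0.44 × 70.8 = 78.304.
Difference: 75.5605 − 78.304 = -2.7435, i.e. -2.74 to two decimal places.
The excellent type would prefer the pooling outcome.

-2.74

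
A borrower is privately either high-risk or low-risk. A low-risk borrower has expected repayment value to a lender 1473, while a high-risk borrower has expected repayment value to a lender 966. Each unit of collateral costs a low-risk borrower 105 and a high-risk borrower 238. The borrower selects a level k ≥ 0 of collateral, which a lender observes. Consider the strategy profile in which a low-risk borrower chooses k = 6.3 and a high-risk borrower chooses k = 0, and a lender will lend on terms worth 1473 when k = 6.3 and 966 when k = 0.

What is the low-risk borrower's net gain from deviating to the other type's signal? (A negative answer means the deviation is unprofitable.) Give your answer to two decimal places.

154.50

Playing k = 6.3 the low-risk borrower receives 1473 − 105 × 6.3 = 811.5.
Deviating to k = 0 yields 966 instead.
Gain from deviating: 966 − 811.5 = 154.50.
The gain is positive, so the low-risk type's incentive-compatibility constraint is violated — this profile is not a separating equilibrium.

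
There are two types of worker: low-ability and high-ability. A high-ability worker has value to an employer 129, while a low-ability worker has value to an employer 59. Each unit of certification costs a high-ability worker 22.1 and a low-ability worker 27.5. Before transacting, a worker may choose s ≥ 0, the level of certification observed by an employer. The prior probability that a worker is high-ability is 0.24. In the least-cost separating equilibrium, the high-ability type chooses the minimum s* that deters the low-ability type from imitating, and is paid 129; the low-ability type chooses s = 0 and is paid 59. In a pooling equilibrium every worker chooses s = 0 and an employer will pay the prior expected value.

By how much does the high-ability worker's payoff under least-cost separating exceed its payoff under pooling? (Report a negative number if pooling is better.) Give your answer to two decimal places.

Least-cost separating signal: s* solves 59 = 129 − 27.5·s*, so s* = (129 − 59)/27.5 ≈ 2.5455.
High-ability type's separating payoff: 129 − 22.1 × s* = 129 − 22.1 × (129 − 59)/27.5 = 129 − 1547/27.5 ≈ 72.7455.
Pooling payoff: 0.24 × 129 + 0.76 × 59 = 75.8.
Difference: 72.7455 − 75.8 = -3.0545, i.e. -3.05 to two decimal places.
The high-ability type would prefer the pooling outcome.

-3.05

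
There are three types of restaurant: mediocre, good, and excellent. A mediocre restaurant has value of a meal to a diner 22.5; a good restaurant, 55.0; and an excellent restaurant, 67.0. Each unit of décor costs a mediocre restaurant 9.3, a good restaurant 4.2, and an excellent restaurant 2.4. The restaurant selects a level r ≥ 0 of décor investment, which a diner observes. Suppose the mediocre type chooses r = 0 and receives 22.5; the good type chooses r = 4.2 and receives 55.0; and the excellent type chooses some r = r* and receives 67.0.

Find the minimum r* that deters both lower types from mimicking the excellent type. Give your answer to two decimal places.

Good type (on-path payoff 55.0 − 4.2×4.2 = 37.36) won't mimic when 37.36 ≥ 67.0 − 4.2·r*, i.e. r* ≥ 7.06.
Mediocre type (on-path payoff 22.5) won't mimic when 22.5 ≥ 67.0 − 9.3·r*, i.e. r* ≥ 4.78.
Both must hold, so r* = max(4.78, 7.06) = 7.06. The good type's constraint binds.

7.06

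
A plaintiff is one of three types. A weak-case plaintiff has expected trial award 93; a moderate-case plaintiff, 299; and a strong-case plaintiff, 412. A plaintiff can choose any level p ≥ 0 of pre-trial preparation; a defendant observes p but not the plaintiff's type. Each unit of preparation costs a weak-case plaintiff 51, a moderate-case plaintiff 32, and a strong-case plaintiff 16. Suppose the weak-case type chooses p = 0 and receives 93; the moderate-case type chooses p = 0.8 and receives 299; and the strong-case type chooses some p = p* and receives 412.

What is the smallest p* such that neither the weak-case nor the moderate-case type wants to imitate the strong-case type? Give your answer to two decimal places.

Moderate-case type (on-path payoff 299 − 32×0.8 = 273.4) won't mimic when 273.4 ≥ 412 − 32·p*, i.e. p* ≥ 4.33.
Weak-case type (on-path payoff 93) won't mimic when 93 ≥ 412 − 51·p*, i.e. p* ≥ 6.25.
Both must hold, so p* = max(6.25, 4.33) = 6.25. The weak-case type's constraint binds.

6.25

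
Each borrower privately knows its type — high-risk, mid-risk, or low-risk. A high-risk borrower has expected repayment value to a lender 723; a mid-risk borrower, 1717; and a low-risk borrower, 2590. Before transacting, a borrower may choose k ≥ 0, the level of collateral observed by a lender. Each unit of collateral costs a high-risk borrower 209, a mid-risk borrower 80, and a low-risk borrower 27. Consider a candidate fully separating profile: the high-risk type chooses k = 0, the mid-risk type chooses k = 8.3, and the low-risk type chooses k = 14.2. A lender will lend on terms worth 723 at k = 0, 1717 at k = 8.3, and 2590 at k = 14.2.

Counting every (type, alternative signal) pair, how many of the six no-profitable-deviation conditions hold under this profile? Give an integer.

Low-risk (own payoff 2590 − 27×14.2 = 2206.6): to k=0 gives 723 → no gain ✓; to k=8.3 gives 1717 − 27×8.3 = 1492.9 → no gain ✓.
Mid-risk (own payoff 1717 − 80×8.3 = 1053): to k=0 gives 723 → no gain ✓; to k=14.2 gives 2590 − 80×14.2 = 1454 → profitable ✗.
High-risk (own payoff 723): to k=8.3 gives 1717 − 209×8.3 = -17.7 → no gain ✓; to k=14.2 gives 2590 − 209×14.2 = -377.8 → no gain ✓.
5 of the 6 constraints hold; not an equilibrium.

5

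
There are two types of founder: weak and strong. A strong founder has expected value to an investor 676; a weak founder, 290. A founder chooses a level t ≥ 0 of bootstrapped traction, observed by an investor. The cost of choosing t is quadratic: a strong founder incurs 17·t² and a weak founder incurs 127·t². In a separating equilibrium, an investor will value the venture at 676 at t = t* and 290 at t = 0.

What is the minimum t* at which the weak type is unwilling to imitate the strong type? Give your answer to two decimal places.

1.74

The weak type at t = 0 receives 290; imitating at t* yields 676 − 127·t*².
Indifference: 290 = 676 − 127·t*², so t*² = (676 − 290) / 127 ≈ 3.0394.
t* = √3.0394 ≈ 1.74.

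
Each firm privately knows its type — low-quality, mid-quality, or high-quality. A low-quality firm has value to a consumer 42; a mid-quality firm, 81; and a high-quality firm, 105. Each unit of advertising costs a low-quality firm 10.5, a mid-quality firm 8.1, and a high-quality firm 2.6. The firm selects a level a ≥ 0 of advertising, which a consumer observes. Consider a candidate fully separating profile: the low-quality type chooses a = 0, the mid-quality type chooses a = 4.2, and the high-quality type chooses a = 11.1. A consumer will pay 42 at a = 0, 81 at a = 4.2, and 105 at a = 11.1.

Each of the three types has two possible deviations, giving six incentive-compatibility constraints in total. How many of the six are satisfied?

6

Mid-quality (own payoff 81 − 8.1×4.2 = 46.98): to a=0 gives 42 → no gain ✓; to a=11.1 gives 105 − 8.1×11.1 = 15.09 → no gain ✓.
High-quality (own payoff 105 − 2.6×11.1 = 76.14): to a=0 gives 42 → no gain ✓; to a=4.2 gives 81 − 2.6×4.2 = 70.08 → no gain ✓.
Low-quality (own payoff 42): to a=4.2 gives 81 − 10.5×4.2 = 36.9 → no gain ✓; to a=11.1 gives 105 − 10.5×11.1 = -11.55 → no gain ✓.
6 of the 6 constraints hold; this profile is a separating equilibrium.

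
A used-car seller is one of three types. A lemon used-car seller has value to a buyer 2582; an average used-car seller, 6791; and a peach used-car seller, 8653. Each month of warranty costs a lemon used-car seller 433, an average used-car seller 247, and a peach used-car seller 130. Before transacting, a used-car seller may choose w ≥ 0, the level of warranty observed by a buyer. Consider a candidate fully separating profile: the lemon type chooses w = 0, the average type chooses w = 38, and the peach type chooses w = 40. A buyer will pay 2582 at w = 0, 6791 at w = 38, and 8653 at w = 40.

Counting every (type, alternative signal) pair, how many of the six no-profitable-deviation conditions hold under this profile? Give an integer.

4

Peach (own payoff 8653 − 130×40 = 3453): to w=0 gives 2582 → no gain ✓; to w=38 gives 6791 − 130×38 = 1851 → no gain ✓.
Average (own payoff 6791 − 247×38 = -2595): to w=0 gives 2582 → profitable ✗; to w=40 gives 8653 − 247×40 = -1227 → profitable ✗.
Lemon (own payoff 2582): to w=38 gives 6791 − 433×38 = -9663 → no gain ✓; to w=40 gives 8653 − 433×40 = -8667 → no gain ✓.
4 of the 6 constraints hold; not an equilibrium.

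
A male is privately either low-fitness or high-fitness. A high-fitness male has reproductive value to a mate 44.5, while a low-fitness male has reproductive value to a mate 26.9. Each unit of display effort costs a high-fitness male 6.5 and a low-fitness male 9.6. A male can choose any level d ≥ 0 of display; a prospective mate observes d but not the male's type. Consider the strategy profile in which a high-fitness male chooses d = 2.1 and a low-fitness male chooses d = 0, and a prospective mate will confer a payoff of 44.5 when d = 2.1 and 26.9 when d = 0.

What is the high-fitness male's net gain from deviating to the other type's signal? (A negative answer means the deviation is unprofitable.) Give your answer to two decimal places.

-3.95

Playing d = 2.1 the high-fitness male receives 44.5 − 6.5 × 2.1 = 30.85.
Deviating to d = 0 yields 26.9 instead.
Gain from deviating: 26.9 − 30.85 = -3.95.
The gain is negative, so the high-fitness type's incentive-compatibility constraint is satisfied.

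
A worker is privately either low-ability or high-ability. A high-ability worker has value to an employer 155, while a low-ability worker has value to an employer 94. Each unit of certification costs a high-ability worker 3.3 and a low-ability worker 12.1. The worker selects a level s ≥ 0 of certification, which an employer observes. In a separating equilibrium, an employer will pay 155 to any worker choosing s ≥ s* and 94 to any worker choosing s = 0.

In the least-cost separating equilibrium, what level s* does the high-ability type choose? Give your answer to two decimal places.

A low-ability worker choosing s = 0 receives 94.
Imitating at s* instead would pay 155 at cost 12.1·s*, netting 155 − 12.1·s*.
Indifference: 94 = 155 − 12.1·s*, so s* = (155 − 94) / 12.1 ≈ 5.04.
This is the low-ability type's binding incentive-compatibility constraint; any s ≥ 5.04 sustains separation on that side.

5.04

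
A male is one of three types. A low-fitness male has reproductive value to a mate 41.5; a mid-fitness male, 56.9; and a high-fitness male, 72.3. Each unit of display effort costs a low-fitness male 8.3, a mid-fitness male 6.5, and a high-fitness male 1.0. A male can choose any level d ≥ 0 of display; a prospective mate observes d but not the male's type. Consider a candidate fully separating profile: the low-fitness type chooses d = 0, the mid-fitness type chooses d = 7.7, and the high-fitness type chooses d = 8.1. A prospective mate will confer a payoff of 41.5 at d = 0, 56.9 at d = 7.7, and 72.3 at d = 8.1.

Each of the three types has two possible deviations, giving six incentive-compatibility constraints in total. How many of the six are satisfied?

4

Mid-fitness (own payoff 56.9 − 6.5×7.7 = 6.85): to d=0 gives 41.5 → profitable ✗; to d=8.1 gives 72.3 − 6.5×8.1 = 19.65 → profitable ✗.
High-fitness (own payoff 72.3 − 1.0×8.1 = 64.2): to d=0 gives 41.5 → no gain ✓; to d=7.7 gives 56.9 − 1.0×7.7 = 49.2 → no gain ✓.
Low-fitness (own payoff 41.5): to d=7.7 gives 56.9 − 8.3×7.7 = -7.01 → no gain ✓; to d=8.1 gives 72.3 − 8.3×8.1 = 5.07 → no gain ✓.
4 of the 6 constraints hold; not an equilibrium.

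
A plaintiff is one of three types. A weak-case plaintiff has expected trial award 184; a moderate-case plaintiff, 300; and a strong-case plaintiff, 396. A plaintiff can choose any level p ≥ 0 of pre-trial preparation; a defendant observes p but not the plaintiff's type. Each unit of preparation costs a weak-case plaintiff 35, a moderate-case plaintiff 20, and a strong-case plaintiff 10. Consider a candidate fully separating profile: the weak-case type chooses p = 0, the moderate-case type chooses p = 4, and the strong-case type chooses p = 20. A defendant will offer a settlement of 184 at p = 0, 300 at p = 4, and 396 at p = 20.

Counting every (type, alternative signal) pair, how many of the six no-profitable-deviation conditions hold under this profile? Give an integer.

Moderate-case (own payoff 300 − 20×4 = 220): to p=0 gives 184 → no gain ✓; to p=20 gives 396 − 20×20 = -4 → no gain ✓.
Weak-case (own payoff 184): to p=4 gives 300 − 35×4 = 160 → no gain ✓; to p=20 gives 396 − 35×20 = -304 → no gain ✓.
Strong-case (own payoff 396 − 10×20 = 196): to p=0 gives 184 → no gain ✓; to p=4 gives 300 − 10×4 = 260 → profitable ✗.
5 of the 6 constraints hold; not an equilibrium.

5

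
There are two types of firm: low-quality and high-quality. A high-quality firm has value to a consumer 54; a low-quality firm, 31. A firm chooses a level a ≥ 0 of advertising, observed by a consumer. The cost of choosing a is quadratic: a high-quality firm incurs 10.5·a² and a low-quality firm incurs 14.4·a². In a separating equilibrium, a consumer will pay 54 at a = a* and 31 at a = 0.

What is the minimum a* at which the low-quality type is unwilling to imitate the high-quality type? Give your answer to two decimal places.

The low-quality type at a = 0 receives 31; imitating at a* yields 54 − 14.4·a*².
Indifference: 31 = 54 − 14.4·a*², so a*² = (54 − 31) / 14.4 ≈ 1.5972.
a* = √1.5972 ≈ 1.26.

1.26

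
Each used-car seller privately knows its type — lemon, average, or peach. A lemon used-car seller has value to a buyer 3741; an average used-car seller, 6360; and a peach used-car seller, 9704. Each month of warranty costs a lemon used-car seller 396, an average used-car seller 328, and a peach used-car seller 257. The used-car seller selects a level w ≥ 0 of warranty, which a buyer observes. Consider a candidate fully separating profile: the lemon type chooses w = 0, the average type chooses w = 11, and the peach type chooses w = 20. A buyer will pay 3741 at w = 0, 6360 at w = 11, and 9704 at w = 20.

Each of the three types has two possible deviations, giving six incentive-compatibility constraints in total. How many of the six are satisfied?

4

Peach (own payoff 9704 − 257×20 = 4564): to w=0 gives 3741 → no gain ✓; to w=11 gives 6360 − 257×11 = 3533 → no gain ✓.
Average (own payoff 6360 − 328×11 = 2752): to w=0 gives 3741 → profitable ✗; to w=20 gives 9704 − 328×20 = 3144 → profitable ✗.
Lemon (own payoff 3741): to w=11 gives 6360 − 396×11 = 2004 → no gain ✓; to w=20 gives 9704 − 396×20 = 1784 → no gain ✓.
4 of the 6 constraints hold; not an equilibrium.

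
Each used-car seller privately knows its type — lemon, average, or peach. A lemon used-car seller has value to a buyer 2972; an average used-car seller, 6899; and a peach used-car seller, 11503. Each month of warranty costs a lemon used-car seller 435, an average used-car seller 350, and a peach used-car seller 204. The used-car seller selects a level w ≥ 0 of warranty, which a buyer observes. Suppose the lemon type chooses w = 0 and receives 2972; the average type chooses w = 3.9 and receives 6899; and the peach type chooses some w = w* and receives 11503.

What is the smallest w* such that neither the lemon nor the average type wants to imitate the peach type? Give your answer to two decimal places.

Lemon type (on-path payoff 2972) won't mimic when 2972 ≥ 11503 − 435·w*, i.e. w* ≥ 19.61.
Average type (on-path payoff 6899 − 350×3.9 = 5534) won't mimic when 5534 ≥ 11503 − 350·w*, i.e. w* ≥ 17.05.
Both must hold, so w* = max(19.61, 17.05) = 19.61. The lemon type's constraint binds.

19.61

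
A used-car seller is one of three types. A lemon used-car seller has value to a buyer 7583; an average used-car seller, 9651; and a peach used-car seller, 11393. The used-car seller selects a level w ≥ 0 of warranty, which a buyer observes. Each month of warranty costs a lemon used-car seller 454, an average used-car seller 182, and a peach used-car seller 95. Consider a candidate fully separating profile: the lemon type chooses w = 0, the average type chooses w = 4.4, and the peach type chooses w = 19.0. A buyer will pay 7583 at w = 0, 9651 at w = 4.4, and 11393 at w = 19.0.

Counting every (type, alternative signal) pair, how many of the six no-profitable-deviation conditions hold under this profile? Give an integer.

5

Lemon (own payoff 7583): to w=4.4 gives 9651 − 454×4.4 = 7653.4 → profitable ✗; to w=19.0 gives 11393 − 454×19.0 = 2767 → no gain ✓.
Average (own payoff 9651 − 182×4.4 = 8850.2): to w=0 gives 7583 → no gain ✓; to w=19.0 gives 11393 − 182×19.0 = 7935 → no gain ✓.
Peach (own payoff 11393 − 95×19.0 = 9588): to w=0 gives 7583 → no gain ✓; to w=4.4 gives 9651 − 95×4.4 = 9233 → no gain ✓.
5 of the 6 constraints hold; not an equilibrium.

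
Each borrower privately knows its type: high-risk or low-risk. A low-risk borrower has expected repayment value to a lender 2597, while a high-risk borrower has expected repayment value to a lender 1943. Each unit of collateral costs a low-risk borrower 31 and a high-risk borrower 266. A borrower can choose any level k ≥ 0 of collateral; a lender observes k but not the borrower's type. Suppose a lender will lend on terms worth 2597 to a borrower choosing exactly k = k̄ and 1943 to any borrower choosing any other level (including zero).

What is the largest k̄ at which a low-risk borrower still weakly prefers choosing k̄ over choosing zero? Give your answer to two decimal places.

21.10

Choosing k̄ yields the low-risk type 2597 − 31·k̄; choosing zero yields 1943.
The low-risk type is indifferent at 2597 − 31·k̄ = 1943, i.e. k̄ = (2597 − 1943) / 31 ≈ 21.10.
For any k̄ above 21.10 the low-risk type would rather pool at zero, so separation collapses.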